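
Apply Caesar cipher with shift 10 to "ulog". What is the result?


Caesar cipher: shift "ulog" by 10
  'u' (pos 20) + 10 = pos 4 = 'e'
  'l' (pos 11) + 10 = pos 21 = 'v'
  'o' (pos 14) + 10 = pos 24 = 'y'
  'g' (pos 6) + 10 = pos 16 = 'q'
Result: evyq

evyq


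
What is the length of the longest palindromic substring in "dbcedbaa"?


Input: "dbcedbaa"
Checking substrings for palindromes:
  [6:8] "aa" (len 2) => palindrome
Longest palindromic substring: "aa" with length 2

2


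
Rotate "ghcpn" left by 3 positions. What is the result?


Input: "ghcpn", rotate left by 3
First 3 characters: "ghc"
Remaining characters: "pn"
Concatenate remaining + first: "pn" + "ghc" = "pnghc"

pnghc


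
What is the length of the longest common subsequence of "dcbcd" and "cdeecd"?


LCS of "dcbcd" and "cdeecd"
DP table:
           c    d    e    e    c    d
      0    0    0    0    0    0    0
  d   0    0    1    1    1    1    1
  c   0    1    1    1    1    2    2
  b   0    1    1    1    1    2    2
  c   0    1    1    1    1    2    2
  d   0    1    2    2    2    2    3
LCS length = dp[5][6] = 3

3


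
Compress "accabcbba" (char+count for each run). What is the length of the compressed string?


Input: accabcbba
Runs:
  'a' x 1 => "a1"
  'c' x 2 => "c2"
  'a' x 1 => "a1"
  'b' x 1 => "b1"
  'c' x 1 => "c1"
  'b' x 2 => "b2"
  'a' x 1 => "a1"
Compressed: "a1c2a1b1c1b2a1"
Compressed length: 14

14


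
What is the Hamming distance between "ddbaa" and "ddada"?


Comparing "ddbaa" and "ddada" position by position:
  Position 0: 'd' vs 'd' => same
  Position 1: 'd' vs 'd' => same
  Position 2: 'b' vs 'a' => differ
  Position 3: 'a' vs 'd' => differ
  Position 4: 'a' vs 'a' => same
Total differences (Hamming distance): 2

2


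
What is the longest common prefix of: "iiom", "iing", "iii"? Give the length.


Words: iiom, iing, iii
  Position 0: all 'i' => match
  Position 1: all 'i' => match
  Position 2: ('o', 'n', 'i') => mismatch, stop
LCP = "ii" (length 2)

2


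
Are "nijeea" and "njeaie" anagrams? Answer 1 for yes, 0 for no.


Strings: "nijeea", "njeaie"
Sorted first:  aeeijn
Sorted second: aeeijn
Sorted forms match => anagrams

1


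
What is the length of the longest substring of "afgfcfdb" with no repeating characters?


Input: "afgfcfdb"
Sliding window (track last position of each char):
  Position 0 ('a'): window [0,0] length 1 -- new best
  Position 1 ('f'): window [0,1] length 2 -- new best
  Position 2 ('g'): window [0,2] length 3 -- new best
  Position 3 ('f'): repeat (last at 1), move window start to 2
  Position 3 ('f'): window [2,3] length 2
  Position 4 ('c'): window [2,4] length 3
  Position 5 ('f'): repeat (last at 3), move window start to 4
  Position 5 ('f'): window [4,5] length 2
  Position 6 ('d'): window [4,6] length 3
  Position 7 ('b'): window [4,7] length 4 -- new best
Longest substring with no repeats: "cfdb" with length 4

4


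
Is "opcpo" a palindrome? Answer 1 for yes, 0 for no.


Input: opcpo
Reversed: opcpo
  Compare pos 0 ('o') with pos 4 ('o'): match
  Compare pos 1 ('p') with pos 3 ('p'): match
Result: palindrome

1


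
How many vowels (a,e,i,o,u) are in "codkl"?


Input: codkl
Checking each character:
  'c' at position 0: consonant
  'o' at position 1: vowel (running total: 1)
  'd' at position 2: consonant
  'k' at position 3: consonant
  'l' at position 4: consonant
Total vowels: 1

1


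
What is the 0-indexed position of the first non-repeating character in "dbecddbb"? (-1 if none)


Input: dbecddbb
Character frequencies:
  'b': 3
  'c': 1
  'd': 3
  'e': 1
Scanning left to right for freq == 1:
  Position 0 ('d'): freq=3, skip
  Position 1 ('b'): freq=3, skip
  Position 2 ('e'): unique! => answer = 2

2


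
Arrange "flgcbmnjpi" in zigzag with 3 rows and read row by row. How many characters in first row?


Zigzag "flgcbmnjpi" into 3 rows:
Placing characters:
  'f' => row 0
  'l' => row 1
  'g' => row 2
  'c' => row 1
  'b' => row 0
  'm' => row 1
  'n' => row 2
  'j' => row 1
  'p' => row 0
  'i' => row 1
Rows:
  Row 0: "fbp"
  Row 1: "lcmji"
  Row 2: "gn"
First row length: 3

3


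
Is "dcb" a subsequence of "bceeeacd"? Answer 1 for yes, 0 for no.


Check if "dcb" is a subsequence of "bceeeacd"
Greedy scan:
  Position 0 ('b'): no match needed
  Position 1 ('c'): no match needed
  Position 2 ('e'): no match needed
  Position 3 ('e'): no match needed
  Position 4 ('e'): no match needed
  Position 5 ('a'): no match needed
  Position 6 ('c'): no match needed
  Position 7 ('d'): matches sub[0] = 'd'
Only matched 1/3 characters => not a subsequence

0


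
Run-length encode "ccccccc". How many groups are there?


Input: ccccccc
Scanning for consecutive runs:
  Group 1: 'c' x 7 (positions 0-6)
Total groups: 1

1


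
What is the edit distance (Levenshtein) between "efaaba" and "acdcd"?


Computing edit distance: "efaaba" -> "acdcd"
DP table:
           a    c    d    c    d
      0    1    2    3    4    5
  e   1    1    2    3    4    5
  f   2    2    2    3    4    5
  a   3    2    3    3    4    5
  a   4    3    3    4    4    5
  b   5    4    4    4    5    5
  a   6    5    5    5    5    6
Edit distance = dp[6][5] = 6

6


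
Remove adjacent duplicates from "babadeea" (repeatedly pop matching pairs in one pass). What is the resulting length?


Input: babadeea
Stack-based adjacent duplicate removal:
  Read 'b': push. Stack: b
  Read 'a': push. Stack: ba
  Read 'b': push. Stack: bab
  Read 'a': push. Stack: baba
  Read 'd': push. Stack: babad
  Read 'e': push. Stack: babade
  Read 'e': matches stack top 'e' => pop. Stack: babad
  Read 'a': push. Stack: babada
Final stack: "babada" (length 6)

6


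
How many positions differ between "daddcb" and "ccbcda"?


Comparing "daddcb" and "ccbcda" position by position:
  Position 0: 'd' vs 'c' => DIFFER
  Position 1: 'a' vs 'c' => DIFFER
  Position 2: 'd' vs 'b' => DIFFER
  Position 3: 'd' vs 'c' => DIFFER
  Position 4: 'c' vs 'd' => DIFFER
  Position 5: 'b' vs 'a' => DIFFER
Positions that differ: 6

6


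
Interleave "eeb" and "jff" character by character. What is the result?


Interleaving "eeb" and "jff":
  Position 0: 'e' from first, 'j' from second => "ej"
  Position 1: 'e' from first, 'f' from second => "ef"
  Position 2: 'b' from first, 'f' from second => "bf"
Result: ejefbf

ejefbf


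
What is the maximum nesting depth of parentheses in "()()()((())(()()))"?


Input: "()()()((())(()()))"
Tracking depth:
  Position 0 '(': depth becomes 1
  Position 1 ')': depth becomes 0
  Position 2 '(': depth becomes 1
  Position 3 ')': depth becomes 0
  Position 4 '(': depth becomes 1
  Position 5 ')': depth becomes 0
  Position 6 '(': depth becomes 1
  Position 7 '(': depth becomes 2
  Position 8 '(': depth becomes 3
  Position 9 ')': depth becomes 2
  Position 10 ')': depth becomes 1
  Position 11 '(': depth becomes 2
  Position 12 '(': depth becomes 3
  Position 13 ')': depth becomes 2
  Position 14 '(': depth becomes 3
  Position 15 ')': depth becomes 2
  Position 16 ')': depth becomes 1
  Position 17 ')': depth becomes 0
Maximum depth reached: 3

3


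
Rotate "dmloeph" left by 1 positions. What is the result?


Input: "dmloeph", rotate left by 1
First 1 characters: "d"
Remaining characters: "mloeph"
Concatenate remaining + first: "mloeph" + "d" = "mloephd"

mloephd


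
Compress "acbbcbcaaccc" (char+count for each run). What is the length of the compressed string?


Input: acbbcbcaaccc
Runs:
  'a' x 1 => "a1"
  'c' x 1 => "c1"
  'b' x 2 => "b2"
  'c' x 1 => "c1"
  'b' x 1 => "b1"
  'c' x 1 => "c1"
  'a' x 2 => "a2"
  'c' x 3 => "c3"
Compressed: "a1c1b2c1b1c1a2c3"
Compressed length: 16

16


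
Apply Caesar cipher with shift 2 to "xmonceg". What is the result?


Caesar cipher: shift "xmonceg" by 2
  'x' (pos 23) + 2 = pos 25 = 'z'
  'm' (pos 12) + 2 = pos 14 = 'o'
  'o' (pos 14) + 2 = pos 16 = 'q'
  'n' (pos 13) + 2 = pos 15 = 'p'
  'c' (pos 2) + 2 = pos 4 = 'e'
  'e' (pos 4) + 2 = pos 6 = 'g'
  'g' (pos 6) + 2 = pos 8 = 'i'
Result: zoqpegi

zoqpegi


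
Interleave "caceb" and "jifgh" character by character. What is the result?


Interleaving "caceb" and "jifgh":
  Position 0: 'c' from first, 'j' from second => "cj"
  Position 1: 'a' from first, 'i' from second => "ai"
  Position 2: 'c' from first, 'f' from second => "cf"
  Position 3: 'e' from first, 'g' from second => "eg"
  Position 4: 'b' from first, 'h' from second => "bh"
Result: cjaicfegbh

cjaicfegbh


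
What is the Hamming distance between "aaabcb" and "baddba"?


Comparing "aaabcb" and "baddba" position by position:
  Position 0: 'a' vs 'b' => differ
  Position 1: 'a' vs 'a' => same
  Position 2: 'a' vs 'd' => differ
  Position 3: 'b' vs 'd' => differ
  Position 4: 'c' vs 'b' => differ
  Position 5: 'b' vs 'a' => differ
Total differences (Hamming distance): 5

5


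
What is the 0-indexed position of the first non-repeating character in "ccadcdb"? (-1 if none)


Input: ccadcdb
Character frequencies:
  'a': 1
  'b': 1
  'c': 3
  'd': 2
Scanning left to right for freq == 1:
  Position 0 ('c'): freq=3, skip
  Position 1 ('c'): freq=3, skip
  Position 2 ('a'): unique! => answer = 2

2


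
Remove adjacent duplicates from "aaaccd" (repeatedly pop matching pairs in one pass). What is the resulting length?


Input: aaaccd
Stack-based adjacent duplicate removal:
  Read 'a': push. Stack: a
  Read 'a': matches stack top 'a' => pop. Stack: (empty)
  Read 'a': push. Stack: a
  Read 'c': push. Stack: ac
  Read 'c': matches stack top 'c' => pop. Stack: a
  Read 'd': push. Stack: ad
Final stack: "ad" (length 2)

2


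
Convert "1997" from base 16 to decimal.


Input: "1997" in base 16
Positional expansion:
  Digit '1' (value 1) x 16^3 = 4096
  Digit '9' (value 9) x 16^2 = 2304
  Digit '9' (value 9) x 16^1 = 144
  Digit '7' (value 7) x 16^0 = 7
Sum = 6551

6551


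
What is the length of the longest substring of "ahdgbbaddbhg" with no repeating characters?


Input: "ahdgbbaddbhg"
Sliding window (track last position of each char):
  Position 0 ('a'): window [0,0] length 1 -- new best
  Position 1 ('h'): window [0,1] length 2 -- new best
  Position 2 ('d'): window [0,2] length 3 -- new best
  Position 3 ('g'): window [0,3] length 4 -- new best
  Position 4 ('b'): window [0,4] length 5 -- new best
  Position 5 ('b'): repeat (last at 4), move window start to 5
  Position 5 ('b'): window [5,5] length 1
  Position 6 ('a'): window [5,6] length 2
  Position 7 ('d'): window [5,7] length 3
  Position 8 ('d'): repeat (last at 7), move window start to 8
  Position 8 ('d'): window [8,8] length 1
  Position 9 ('b'): window [8,9] length 2
  Position 10 ('h'): window [8,10] length 3
  Position 11 ('g'): window [8,11] length 4
Longest substring with no repeats: "ahdgb" with length 5

5


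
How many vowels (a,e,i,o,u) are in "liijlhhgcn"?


Input: liijlhhgcn
Checking each character:
  'l' at position 0: consonant
  'i' at position 1: vowel (running total: 1)
  'i' at position 2: vowel (running total: 2)
  'j' at position 3: consonant
  'l' at position 4: consonant
  'h' at position 5: consonant
  'h' at position 6: consonant
  'g' at position 7: consonant
  'c' at position 8: consonant
  'n' at position 9: consonant
Total vowels: 2

2


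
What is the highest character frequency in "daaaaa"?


Input: daaaaa
Character counts:
  'a': 5
  'd': 1
Maximum frequency: 5

5


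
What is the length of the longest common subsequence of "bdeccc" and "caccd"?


LCS of "bdeccc" and "caccd"
DP table:
           c    a    c    c    d
      0    0    0    0    0    0
  b   0    0    0    0    0    0
  d   0    0    0    0    0    1
  e   0    0    0    0    0    1
  c   0    1    1    1    1    1
  c   0    1    1    2    2    2
  c   0    1    1    2    3    3
LCS length = dp[6][5] = 3

3


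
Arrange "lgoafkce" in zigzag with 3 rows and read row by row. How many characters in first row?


Zigzag "lgoafkce" into 3 rows:
Placing characters:
  'l' => row 0
  'g' => row 1
  'o' => row 2
  'a' => row 1
  'f' => row 0
  'k' => row 1
  'c' => row 2
  'e' => row 1
Rows:
  Row 0: "lf"
  Row 1: "gake"
  Row 2: "oc"
First row length: 2

2


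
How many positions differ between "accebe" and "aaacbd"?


Comparing "accebe" and "aaacbd" position by position:
  Position 0: 'a' vs 'a' => same
  Position 1: 'c' vs 'a' => DIFFER
  Position 2: 'c' vs 'a' => DIFFER
  Position 3: 'e' vs 'c' => DIFFER
  Position 4: 'b' vs 'b' => same
  Position 5: 'e' vs 'd' => DIFFER
Positions that differ: 4

4


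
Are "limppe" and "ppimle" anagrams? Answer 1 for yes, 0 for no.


Strings: "limppe", "ppimle"
Sorted first:  eilmpp
Sorted second: eilmpp
Sorted forms match => anagrams

1


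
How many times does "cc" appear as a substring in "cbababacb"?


Searching for "cc" in "cbababacb"
Scanning each position:
  Position 0: "cb" => no
  Position 1: "ba" => no
  Position 2: "ab" => no
  Position 3: "ba" => no
  Position 4: "ab" => no
  Position 5: "ba" => no
  Position 6: "ac" => no
  Position 7: "cb" => no
Total occurrences: 0

0


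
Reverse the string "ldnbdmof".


Input: ldnbdmof
Reading characters right to left:
  Position 7: 'f'
  Position 6: 'o'
  Position 5: 'm'
  Position 4: 'd'
  Position 3: 'b'
  Position 2: 'n'
  Position 1: 'd'
  Position 0: 'l'
Reversed: fomdbndl

fomdbndl


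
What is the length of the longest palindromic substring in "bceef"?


Input: "bceef"
Checking substrings for palindromes:
  [2:4] "ee" (len 2) => palindrome
Longest palindromic substring: "ee" with length 2

2


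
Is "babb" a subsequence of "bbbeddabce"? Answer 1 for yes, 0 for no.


Check if "babb" is a subsequence of "bbbeddabce"
Greedy scan:
  Position 0 ('b'): matches sub[0] = 'b'
  Position 1 ('b'): no match needed
  Position 2 ('b'): no match needed
  Position 3 ('e'): no match needed
  Position 4 ('d'): no match needed
  Position 5 ('d'): no match needed
  Position 6 ('a'): matches sub[1] = 'a'
  Position 7 ('b'): matches sub[2] = 'b'
  Position 8 ('c'): no match needed
  Position 9 ('e'): no match needed
Only matched 3/4 characters => not a subsequence

0


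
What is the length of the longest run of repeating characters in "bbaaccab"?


Input: "bbaaccab"
Scanning for longest run:
  Position 1 ('b'): continues run of 'b', length=2
  Position 2 ('a'): new char, reset run to 1
  Position 3 ('a'): continues run of 'a', length=2
  Position 4 ('c'): new char, reset run to 1
  Position 5 ('c'): continues run of 'c', length=2
  Position 6 ('a'): new char, reset run to 1
  Position 7 ('b'): new char, reset run to 1
Longest run: 'b' with length 2

2


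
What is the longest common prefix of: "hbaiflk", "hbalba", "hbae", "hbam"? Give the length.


Words: hbaiflk, hbalba, hbae, hbam
  Position 0: all 'h' => match
  Position 1: all 'b' => match
  Position 2: all 'a' => match
  Position 3: ('i', 'l', 'e', 'm') => mismatch, stop
LCP = "hba" (length 3)

3


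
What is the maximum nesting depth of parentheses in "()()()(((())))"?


Input: "()()()(((())))"
Tracking depth:
  Position 0 '(': depth becomes 1
  Position 1 ')': depth becomes 0
  Position 2 '(': depth becomes 1
  Position 3 ')': depth becomes 0
  Position 4 '(': depth becomes 1
  Position 5 ')': depth becomes 0
  Position 6 '(': depth becomes 1
  Position 7 '(': depth becomes 2
  Position 8 '(': depth becomes 3
  Position 9 '(': depth becomes 4
  Position 10 ')': depth becomes 3
  Position 11 ')': depth becomes 2
  Position 12 ')': depth becomes 1
  Position 13 ')': depth becomes 0
Maximum depth reached: 4

4


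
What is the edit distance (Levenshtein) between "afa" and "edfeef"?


Computing edit distance: "afa" -> "edfeef"
DP table:
           e    d    f    e    e    f
      0    1    2    3    4    5    6
  a   1    1    2    3    4    5    6
  f   2    2    2    2    3    4    5
  a   3    3    3    3    3    4    5
Edit distance = dp[3][6] = 5

5


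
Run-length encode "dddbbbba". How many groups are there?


Input: dddbbbba
Scanning for consecutive runs:
  Group 1: 'd' x 3 (positions 0-2)
  Group 2: 'b' x 4 (positions 3-6)
  Group 3: 'a' x 1 (positions 7-7)
Total groups: 3

3


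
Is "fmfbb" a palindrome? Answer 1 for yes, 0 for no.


Input: fmfbb
Reversed: bbfmf
  Compare pos 0 ('f') with pos 4 ('b'): MISMATCH
  Compare pos 1 ('m') with pos 3 ('b'): MISMATCH
Result: not a palindrome

0


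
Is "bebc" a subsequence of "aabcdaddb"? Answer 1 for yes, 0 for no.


Check if "bebc" is a subsequence of "aabcdaddb"
Greedy scan:
  Position 0 ('a'): no match needed
  Position 1 ('a'): no match needed
  Position 2 ('b'): matches sub[0] = 'b'
  Position 3 ('c'): no match needed
  Position 4 ('d'): no match needed
  Position 5 ('a'): no match needed
  Position 6 ('d'): no match needed
  Position 7 ('d'): no match needed
  Position 8 ('b'): no match needed
Only matched 1/4 characters => not a subsequence

0


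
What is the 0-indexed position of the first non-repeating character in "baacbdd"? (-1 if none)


Input: baacbdd
Character frequencies:
  'a': 2
  'b': 2
  'c': 1
  'd': 2
Scanning left to right for freq == 1:
  Position 0 ('b'): freq=2, skip
  Position 1 ('a'): freq=2, skip
  Position 2 ('a'): freq=2, skip
  Position 3 ('c'): unique! => answer = 3

3


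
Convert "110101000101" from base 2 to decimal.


Input: "110101000101" in base 2
Positional expansion:
  Digit '1' (value 1) x 2^11 = 2048
  Digit '1' (value 1) x 2^10 = 1024
  Digit '0' (value 0) x 2^9 = 0
  Digit '1' (value 1) x 2^8 = 256
  Digit '0' (value 0) x 2^7 = 0
  Digit '1' (value 1) x 2^6 = 64
  Digit '0' (value 0) x 2^5 = 0
  Digit '0' (value 0) x 2^4 = 0
  Digit '0' (value 0) x 2^3 = 0
  Digit '1' (value 1) x 2^2 = 4
  Digit '0' (value 0) x 2^1 = 0
  Digit '1' (value 1) x 2^0 = 1
Sum = 3397

3397


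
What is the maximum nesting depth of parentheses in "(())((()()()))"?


Input: "(())((()()()))"
Tracking depth:
  Position 0 '(': depth becomes 1
  Position 1 '(': depth becomes 2
  Position 2 ')': depth becomes 1
  Position 3 ')': depth becomes 0
  Position 4 '(': depth becomes 1
  Position 5 '(': depth becomes 2
  Position 6 '(': depth becomes 3
  Position 7 ')': depth becomes 2
  Position 8 '(': depth becomes 3
  Position 9 ')': depth becomes 2
  Position 10 '(': depth becomes 3
  Position 11 ')': depth becomes 2
  Position 12 ')': depth becomes 1
  Position 13 ')': depth becomes 0
Maximum depth reached: 3

3


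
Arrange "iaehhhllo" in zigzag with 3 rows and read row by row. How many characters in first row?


Zigzag "iaehhhllo" into 3 rows:
Placing characters:
  'i' => row 0
  'a' => row 1
  'e' => row 2
  'h' => row 1
  'h' => row 0
  'h' => row 1
  'l' => row 2
  'l' => row 1
  'o' => row 0
Rows:
  Row 0: "iho"
  Row 1: "ahhl"
  Row 2: "el"
First row length: 3

3


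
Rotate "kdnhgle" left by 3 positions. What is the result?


Input: "kdnhgle", rotate left by 3
First 3 characters: "kdn"
Remaining characters: "hgle"
Concatenate remaining + first: "hgle" + "kdn" = "hglekdn"

hglekdn


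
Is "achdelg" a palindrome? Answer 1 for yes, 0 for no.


Input: achdelg
Reversed: gledhca
  Compare pos 0 ('a') with pos 6 ('g'): MISMATCH
  Compare pos 1 ('c') with pos 5 ('l'): MISMATCH
  Compare pos 2 ('h') with pos 4 ('e'): MISMATCH
Result: not a palindrome

0


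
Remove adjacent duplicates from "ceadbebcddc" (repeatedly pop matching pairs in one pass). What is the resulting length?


Input: ceadbebcddc
Stack-based adjacent duplicate removal:
  Read 'c': push. Stack: c
  Read 'e': push. Stack: ce
  Read 'a': push. Stack: cea
  Read 'd': push. Stack: cead
  Read 'b': push. Stack: ceadb
  Read 'e': push. Stack: ceadbe
  Read 'b': push. Stack: ceadbeb
  Read 'c': push. Stack: ceadbebc
  Read 'd': push. Stack: ceadbebcd
  Read 'd': matches stack top 'd' => pop. Stack: ceadbebc
  Read 'c': matches stack top 'c' => pop. Stack: ceadbeb
Final stack: "ceadbeb" (length 7)

7


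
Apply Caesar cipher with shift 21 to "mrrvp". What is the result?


Caesar cipher: shift "mrrvp" by 21
  'm' (pos 12) + 21 = pos 7 = 'h'
  'r' (pos 17) + 21 = pos 12 = 'm'
  'r' (pos 17) + 21 = pos 12 = 'm'
  'v' (pos 21) + 21 = pos 16 = 'q'
  'p' (pos 15) + 21 = pos 10 = 'k'
Result: hmmqk

hmmqk


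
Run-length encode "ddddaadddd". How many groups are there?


Input: ddddaadddd
Scanning for consecutive runs:
  Group 1: 'd' x 4 (positions 0-3)
  Group 2: 'a' x 2 (positions 4-5)
  Group 3: 'd' x 4 (positions 6-9)
Total groups: 3

3


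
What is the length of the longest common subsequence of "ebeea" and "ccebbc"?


LCS of "ebeea" and "ccebbc"
DP table:
           c    c    e    b    b    c
      0    0    0    0    0    0    0
  e   0    0    0    1    1    1    1
  b   0    0    0    1    2    2    2
  e   0    0    0    1    2    2    2
  e   0    0    0    1    2    2    2
  a   0    0    0    1    2    2    2
LCS length = dp[5][6] = 2

2


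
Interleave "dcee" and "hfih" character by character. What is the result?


Interleaving "dcee" and "hfih":
  Position 0: 'd' from first, 'h' from second => "dh"
  Position 1: 'c' from first, 'f' from second => "cf"
  Position 2: 'e' from first, 'i' from second => "ei"
  Position 3: 'e' from first, 'h' from second => "eh"
Result: dhcfeieh

dhcfeieh


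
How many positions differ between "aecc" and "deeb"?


Comparing "aecc" and "deeb" position by position:
  Position 0: 'a' vs 'd' => DIFFER
  Position 1: 'e' vs 'e' => same
  Position 2: 'c' vs 'e' => DIFFER
  Position 3: 'c' vs 'b' => DIFFER
Positions that differ: 3

3


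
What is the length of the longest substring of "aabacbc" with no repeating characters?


Input: "aabacbc"
Sliding window (track last position of each char):
  Position 0 ('a'): window [0,0] length 1 -- new best
  Position 1 ('a'): repeat (last at 0), move window start to 1
  Position 1 ('a'): window [1,1] length 1
  Position 2 ('b'): window [1,2] length 2 -- new best
  Position 3 ('a'): repeat (last at 1), move window start to 2
  Position 3 ('a'): window [2,3] length 2
  Position 4 ('c'): window [2,4] length 3 -- new best
  Position 5 ('b'): repeat (last at 2), move window start to 3
  Position 5 ('b'): window [3,5] length 3
  Position 6 ('c'): repeat (last at 4), move window start to 5
  Position 6 ('c'): window [5,6] length 2
Longest substring with no repeats: "bac" with length 3

3


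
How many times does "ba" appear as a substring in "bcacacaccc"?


Searching for "ba" in "bcacacaccc"
Scanning each position:
  Position 0: "bc" => no
  Position 1: "ca" => no
  Position 2: "ac" => no
  Position 3: "ca" => no
  Position 4: "ac" => no
  Position 5: "ca" => no
  Position 6: "ac" => no
  Position 7: "cc" => no
  Position 8: "cc" => no
Total occurrences: 0

0


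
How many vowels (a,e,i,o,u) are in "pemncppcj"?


Input: pemncppcj
Checking each character:
  'p' at position 0: consonant
  'e' at position 1: vowel (running total: 1)
  'm' at position 2: consonant
  'n' at position 3: consonant
  'c' at position 4: consonant
  'p' at position 5: consonant
  'p' at position 6: consonant
  'c' at position 7: consonant
  'j' at position 8: consonant
Total vowels: 1

1


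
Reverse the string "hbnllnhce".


Input: hbnllnhce
Reading characters right to left:
  Position 8: 'e'
  Position 7: 'c'
  Position 6: 'h'
  Position 5: 'n'
  Position 4: 'l'
  Position 3: 'l'
  Position 2: 'n'
  Position 1: 'b'
  Position 0: 'h'
Reversed: echnllnbh

echnllnbh


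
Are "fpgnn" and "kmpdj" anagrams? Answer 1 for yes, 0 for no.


Strings: "fpgnn", "kmpdj"
Sorted first:  fgnnp
Sorted second: djkmp
Differ at position 0: 'f' vs 'd' => not anagrams

0


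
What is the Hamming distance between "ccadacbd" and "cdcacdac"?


Comparing "ccadacbd" and "cdcacdac" position by position:
  Position 0: 'c' vs 'c' => same
  Position 1: 'c' vs 'd' => differ
  Position 2: 'a' vs 'c' => differ
  Position 3: 'd' vs 'a' => differ
  Position 4: 'a' vs 'c' => differ
  Position 5: 'c' vs 'd' => differ
  Position 6: 'b' vs 'a' => differ
  Position 7: 'd' vs 'c' => differ
Total differences (Hamming distance): 7

7


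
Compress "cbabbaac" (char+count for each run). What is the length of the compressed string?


Input: cbabbaac
Runs:
  'c' x 1 => "c1"
  'b' x 1 => "b1"
  'a' x 1 => "a1"
  'b' x 2 => "b2"
  'a' x 2 => "a2"
  'c' x 1 => "c1"
Compressed: "c1b1a1b2a2c1"
Compressed length: 12

12


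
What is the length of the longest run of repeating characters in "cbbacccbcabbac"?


Input: "cbbacccbcabbac"
Scanning for longest run:
  Position 1 ('b'): new char, reset run to 1
  Position 2 ('b'): continues run of 'b', length=2
  Position 3 ('a'): new char, reset run to 1
  Position 4 ('c'): new char, reset run to 1
  Position 5 ('c'): continues run of 'c', length=2
  Position 6 ('c'): continues run of 'c', length=3
  Position 7 ('b'): new char, reset run to 1
  Position 8 ('c'): new char, reset run to 1
  Position 9 ('a'): new char, reset run to 1
  Position 10 ('b'): new char, reset run to 1
  Position 11 ('b'): continues run of 'b', length=2
  Position 12 ('a'): new char, reset run to 1
  Position 13 ('c'): new char, reset run to 1
Longest run: 'c' with length 3

3


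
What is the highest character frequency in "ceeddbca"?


Input: ceeddbca
Character counts:
  'a': 1
  'b': 1
  'c': 2
  'd': 2
  'e': 2
Maximum frequency: 2

2


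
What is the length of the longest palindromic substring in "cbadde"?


Input: "cbadde"
Checking substrings for palindromes:
  [3:5] "dd" (len 2) => palindrome
Longest palindromic substring: "dd" with length 2

2


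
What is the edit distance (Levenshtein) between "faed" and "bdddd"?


Computing edit distance: "faed" -> "bdddd"
DP table:
           b    d    d    d    d
      0    1    2    3    4    5
  f   1    1    2    3    4    5
  a   2    2    2    3    4    5
  e   3    3    3    3    4    5
  d   4    4    3    3    3    4
Edit distance = dp[4][5] = 4

4


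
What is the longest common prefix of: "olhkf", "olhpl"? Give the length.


Words: olhkf, olhpl
  Position 0: all 'o' => match
  Position 1: all 'l' => match
  Position 2: all 'h' => match
  Position 3: ('k', 'p') => mismatch, stop
LCP = "olh" (length 3)

3


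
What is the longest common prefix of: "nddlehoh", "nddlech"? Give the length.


Words: nddlehoh, nddlech
  Position 0: all 'n' => match
  Position 1: all 'd' => match
  Position 2: all 'd' => match
  Position 3: all 'l' => match
  Position 4: all 'e' => match
  Position 5: ('h', 'c') => mismatch, stop
LCP = "nddle" (length 5)

5


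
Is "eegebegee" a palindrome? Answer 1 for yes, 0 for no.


Input: eegebegee
Reversed: eegebegee
  Compare pos 0 ('e') with pos 8 ('e'): match
  Compare pos 1 ('e') with pos 7 ('e'): match
  Compare pos 2 ('g') with pos 6 ('g'): match
  Compare pos 3 ('e') with pos 5 ('e'): match
Result: palindrome

1


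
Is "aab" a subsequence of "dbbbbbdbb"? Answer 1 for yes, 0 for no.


Check if "aab" is a subsequence of "dbbbbbdbb"
Greedy scan:
  Position 0 ('d'): no match needed
  Position 1 ('b'): no match needed
  Position 2 ('b'): no match needed
  Position 3 ('b'): no match needed
  Position 4 ('b'): no match needed
  Position 5 ('b'): no match needed
  Position 6 ('d'): no match needed
  Position 7 ('b'): no match needed
  Position 8 ('b'): no match needed
Only matched 0/3 characters => not a subsequence

0


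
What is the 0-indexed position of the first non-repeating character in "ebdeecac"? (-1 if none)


Input: ebdeecac
Character frequencies:
  'a': 1
  'b': 1
  'c': 2
  'd': 1
  'e': 3
Scanning left to right for freq == 1:
  Position 0 ('e'): freq=3, skip
  Position 1 ('b'): unique! => answer = 1

1


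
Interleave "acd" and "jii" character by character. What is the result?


Interleaving "acd" and "jii":
  Position 0: 'a' from first, 'j' from second => "aj"
  Position 1: 'c' from first, 'i' from second => "ci"
  Position 2: 'd' from first, 'i' from second => "di"
Result: ajcidi

ajcidi


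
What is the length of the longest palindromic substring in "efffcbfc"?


Input: "efffcbfc"
Checking substrings for palindromes:
  [1:4] "fff" (len 3) => palindrome
  [1:3] "ff" (len 2) => palindrome
  [2:4] "ff" (len 2) => palindrome
Longest palindromic substring: "fff" with length 3

3


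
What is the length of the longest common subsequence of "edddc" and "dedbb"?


LCS of "edddc" and "dedbb"
DP table:
           d    e    d    b    b
      0    0    0    0    0    0
  e   0    0    1    1    1    1
  d   0    1    1    2    2    2
  d   0    1    1    2    2    2
  d   0    1    1    2    2    2
  c   0    1    1    2    2    2
LCS length = dp[5][5] = 2

2


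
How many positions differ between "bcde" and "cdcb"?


Comparing "bcde" and "cdcb" position by position:
  Position 0: 'b' vs 'c' => DIFFER
  Position 1: 'c' vs 'd' => DIFFER
  Position 2: 'd' vs 'c' => DIFFER
  Position 3: 'e' vs 'b' => DIFFER
Positions that differ: 4

4


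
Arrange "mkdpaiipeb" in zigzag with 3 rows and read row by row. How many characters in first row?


Zigzag "mkdpaiipeb" into 3 rows:
Placing characters:
  'm' => row 0
  'k' => row 1
  'd' => row 2
  'p' => row 1
  'a' => row 0
  'i' => row 1
  'i' => row 2
  'p' => row 1
  'e' => row 0
  'b' => row 1
Rows:
  Row 0: "mae"
  Row 1: "kpipb"
  Row 2: "di"
First row length: 3

3


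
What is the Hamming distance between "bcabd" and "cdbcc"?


Comparing "bcabd" and "cdbcc" position by position:
  Position 0: 'b' vs 'c' => differ
  Position 1: 'c' vs 'd' => differ
  Position 2: 'a' vs 'b' => differ
  Position 3: 'b' vs 'c' => differ
  Position 4: 'd' vs 'c' => differ
Total differences (Hamming distance): 5

5


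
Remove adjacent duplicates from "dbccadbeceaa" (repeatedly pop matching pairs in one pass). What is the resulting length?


Input: dbccadbeceaa
Stack-based adjacent duplicate removal:
  Read 'd': push. Stack: d
  Read 'b': push. Stack: db
  Read 'c': push. Stack: dbc
  Read 'c': matches stack top 'c' => pop. Stack: db
  Read 'a': push. Stack: dba
  Read 'd': push. Stack: dbad
  Read 'b': push. Stack: dbadb
  Read 'e': push. Stack: dbadbe
  Read 'c': push. Stack: dbadbec
  Read 'e': push. Stack: dbadbece
  Read 'a': push. Stack: dbadbecea
  Read 'a': matches stack top 'a' => pop. Stack: dbadbece
Final stack: "dbadbece" (length 8)

8


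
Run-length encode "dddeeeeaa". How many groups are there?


Input: dddeeeeaa
Scanning for consecutive runs:
  Group 1: 'd' x 3 (positions 0-2)
  Group 2: 'e' x 4 (positions 3-6)
  Group 3: 'a' x 2 (positions 7-8)
Total groups: 3

3


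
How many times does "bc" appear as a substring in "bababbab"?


Searching for "bc" in "bababbab"
Scanning each position:
  Position 0: "ba" => no
  Position 1: "ab" => no
  Position 2: "ba" => no
  Position 3: "ab" => no
  Position 4: "bb" => no
  Position 5: "ba" => no
  Position 6: "ab" => no
Total occurrences: 0

0


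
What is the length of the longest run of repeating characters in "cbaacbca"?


Input: "cbaacbca"
Scanning for longest run:
  Position 1 ('b'): new char, reset run to 1
  Position 2 ('a'): new char, reset run to 1
  Position 3 ('a'): continues run of 'a', length=2
  Position 4 ('c'): new char, reset run to 1
  Position 5 ('b'): new char, reset run to 1
  Position 6 ('c'): new char, reset run to 1
  Position 7 ('a'): new char, reset run to 1
Longest run: 'a' with length 2

2


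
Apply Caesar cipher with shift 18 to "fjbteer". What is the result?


Caesar cipher: shift "fjbteer" by 18
  'f' (pos 5) + 18 = pos 23 = 'x'
  'j' (pos 9) + 18 = pos 1 = 'b'
  'b' (pos 1) + 18 = pos 19 = 't'
  't' (pos 19) + 18 = pos 11 = 'l'
  'e' (pos 4) + 18 = pos 22 = 'w'
  'e' (pos 4) + 18 = pos 22 = 'w'
  'r' (pos 17) + 18 = pos 9 = 'j'
Result: xbtlwwj

xbtlwwj


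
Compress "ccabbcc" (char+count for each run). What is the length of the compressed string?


Input: ccabbcc
Runs:
  'c' x 2 => "c2"
  'a' x 1 => "a1"
  'b' x 2 => "b2"
  'c' x 2 => "c2"
Compressed: "c2a1b2c2"
Compressed length: 8

8


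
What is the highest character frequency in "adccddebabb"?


Input: adccddebabb
Character counts:
  'a': 2
  'b': 3
  'c': 2
  'd': 3
  'e': 1
Maximum frequency: 3

3


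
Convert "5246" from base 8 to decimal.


Input: "5246" in base 8
Positional expansion:
  Digit '5' (value 5) x 8^3 = 2560
  Digit '2' (value 2) x 8^2 = 128
  Digit '4' (value 4) x 8^1 = 32
  Digit '6' (value 6) x 8^0 = 6
Sum = 2726

2726


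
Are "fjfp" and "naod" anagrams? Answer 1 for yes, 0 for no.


Strings: "fjfp", "naod"
Sorted first:  ffjp
Sorted second: adno
Differ at position 0: 'f' vs 'a' => not anagrams

0


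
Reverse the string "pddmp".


Input: pddmp
Reading characters right to left:
  Position 4: 'p'
  Position 3: 'm'
  Position 2: 'd'
  Position 1: 'd'
  Position 0: 'p'
Reversed: pmddp

pmddp


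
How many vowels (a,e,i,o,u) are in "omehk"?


Input: omehk
Checking each character:
  'o' at position 0: vowel (running total: 1)
  'm' at position 1: consonant
  'e' at position 2: vowel (running total: 2)
  'h' at position 3: consonant
  'k' at position 4: consonant
Total vowels: 2

2


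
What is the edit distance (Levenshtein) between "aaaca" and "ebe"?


Computing edit distance: "aaaca" -> "ebe"
DP table:
           e    b    e
      0    1    2    3
  a   1    1    2    3
  a   2    2    2    3
  a   3    3    3    3
  c   4    4    4    4
  a   5    5    5    5
Edit distance = dp[5][3] = 5

5


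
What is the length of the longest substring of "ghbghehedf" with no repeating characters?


Input: "ghbghehedf"
Sliding window (track last position of each char):
  Position 0 ('g'): window [0,0] length 1 -- new best
  Position 1 ('h'): window [0,1] length 2 -- new best
  Position 2 ('b'): window [0,2] length 3 -- new best
  Position 3 ('g'): repeat (last at 0), move window start to 1
  Position 3 ('g'): window [1,3] length 3
  Position 4 ('h'): repeat (last at 1), move window start to 2
  Position 4 ('h'): window [2,4] length 3
  Position 5 ('e'): window [2,5] length 4 -- new best
  Position 6 ('h'): repeat (last at 4), move window start to 5
  Position 6 ('h'): window [5,6] length 2
  Position 7 ('e'): repeat (last at 5), move window start to 6
  Position 7 ('e'): window [6,7] length 2
  Position 8 ('d'): window [6,8] length 3
  Position 9 ('f'): window [6,9] length 4
Longest substring with no repeats: "bghe" with length 4

4


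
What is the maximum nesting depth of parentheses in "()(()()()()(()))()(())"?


Input: "()(()()()()(()))()(())"
Tracking depth:
  Position 0 '(': depth becomes 1
  Position 1 ')': depth becomes 0
  Position 2 '(': depth becomes 1
  Position 3 '(': depth becomes 2
  Position 4 ')': depth becomes 1
  Position 5 '(': depth becomes 2
  Position 6 ')': depth becomes 1
  Position 7 '(': depth becomes 2
  Position 8 ')': depth becomes 1
  Position 9 '(': depth becomes 2
  Position 10 ')': depth becomes 1
  Position 11 '(': depth becomes 2
  Position 12 '(': depth becomes 3
  Position 13 ')': depth becomes 2
  Position 14 ')': depth becomes 1
  Position 15 ')': depth becomes 0
  Position 16 '(': depth becomes 1
  Position 17 ')': depth becomes 0
  Position 18 '(': depth becomes 1
  Position 19 '(': depth becomes 2
  Position 20 ')': depth becomes 1
  Position 21 ')': depth becomes 0
Maximum depth reached: 3

3


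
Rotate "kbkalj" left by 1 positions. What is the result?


Input: "kbkalj", rotate left by 1
First 1 characters: "k"
Remaining characters: "bkalj"
Concatenate remaining + first: "bkalj" + "k" = "bkaljk"

bkaljk


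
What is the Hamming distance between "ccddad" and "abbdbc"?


Comparing "ccddad" and "abbdbc" position by position:
  Position 0: 'c' vs 'a' => differ
  Position 1: 'c' vs 'b' => differ
  Position 2: 'd' vs 'b' => differ
  Position 3: 'd' vs 'd' => same
  Position 4: 'a' vs 'b' => differ
  Position 5: 'd' vs 'c' => differ
Total differences (Hamming distance): 5

5


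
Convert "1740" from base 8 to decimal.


Input: "1740" in base 8
Positional expansion:
  Digit '1' (value 1) x 8^3 = 512
  Digit '7' (value 7) x 8^2 = 448
  Digit '4' (value 4) x 8^1 = 32
  Digit '0' (value 0) x 8^0 = 0
Sum = 992

992


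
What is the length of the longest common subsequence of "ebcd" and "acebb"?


LCS of "ebcd" and "acebb"
DP table:
           a    c    e    b    b
      0    0    0    0    0    0
  e   0    0    0    1    1    1
  b   0    0    0    1    2    2
  c   0    0    1    1    2    2
  d   0    0    1    1    2    2
LCS length = dp[4][5] = 2

2


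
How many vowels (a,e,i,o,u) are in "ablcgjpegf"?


Input: ablcgjpegf
Checking each character:
  'a' at position 0: vowel (running total: 1)
  'b' at position 1: consonant
  'l' at position 2: consonant
  'c' at position 3: consonant
  'g' at position 4: consonant
  'j' at position 5: consonant
  'p' at position 6: consonant
  'e' at position 7: vowel (running total: 2)
  'g' at position 8: consonant
  'f' at position 9: consonant
Total vowels: 2

2


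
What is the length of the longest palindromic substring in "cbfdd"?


Input: "cbfdd"
Checking substrings for palindromes:
  [3:5] "dd" (len 2) => palindrome
Longest palindromic substring: "dd" with length 2

2


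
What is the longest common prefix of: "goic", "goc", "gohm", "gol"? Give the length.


Words: goic, goc, gohm, gol
  Position 0: all 'g' => match
  Position 1: all 'o' => match
  Position 2: ('i', 'c', 'h', 'l') => mismatch, stop
LCP = "go" (length 2)

2


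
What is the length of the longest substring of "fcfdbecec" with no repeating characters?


Input: "fcfdbecec"
Sliding window (track last position of each char):
  Position 0 ('f'): window [0,0] length 1 -- new best
  Position 1 ('c'): window [0,1] length 2 -- new best
  Position 2 ('f'): repeat (last at 0), move window start to 1
  Position 2 ('f'): window [1,2] length 2
  Position 3 ('d'): window [1,3] length 3 -- new best
  Position 4 ('b'): window [1,4] length 4 -- new best
  Position 5 ('e'): window [1,5] length 5 -- new best
  Position 6 ('c'): repeat (last at 1), move window start to 2
  Position 6 ('c'): window [2,6] length 5
  Position 7 ('e'): repeat (last at 5), move window start to 6
  Position 7 ('e'): window [6,7] length 2
  Position 8 ('c'): repeat (last at 6), move window start to 7
  Position 8 ('c'): window [7,8] length 2
Longest substring with no repeats: "cfdbe" with length 5

5


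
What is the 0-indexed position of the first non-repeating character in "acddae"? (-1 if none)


Input: acddae
Character frequencies:
  'a': 2
  'c': 1
  'd': 2
  'e': 1
Scanning left to right for freq == 1:
  Position 0 ('a'): freq=2, skip
  Position 1 ('c'): unique! => answer = 1

1


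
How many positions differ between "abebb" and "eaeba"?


Comparing "abebb" and "eaeba" position by position:
  Position 0: 'a' vs 'e' => DIFFER
  Position 1: 'b' vs 'a' => DIFFER
  Position 2: 'e' vs 'e' => same
  Position 3: 'b' vs 'b' => same
  Position 4: 'b' vs 'a' => DIFFER
Positions that differ: 3

3


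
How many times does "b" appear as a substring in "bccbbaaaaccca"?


Searching for "b" in "bccbbaaaaccca"
Scanning each position:
  Position 0: "b" => MATCH
  Position 1: "c" => no
  Position 2: "c" => no
  Position 3: "b" => MATCH
  Position 4: "b" => MATCH
  Position 5: "a" => no
  Position 6: "a" => no
  Position 7: "a" => no
  Position 8: "a" => no
  Position 9: "c" => no
  Position 10: "c" => no
  Position 11: "c" => no
  Position 12: "a" => no
Total occurrences: 3

3


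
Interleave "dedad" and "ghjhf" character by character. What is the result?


Interleaving "dedad" and "ghjhf":
  Position 0: 'd' from first, 'g' from second => "dg"
  Position 1: 'e' from first, 'h' from second => "eh"
  Position 2: 'd' from first, 'j' from second => "dj"
  Position 3: 'a' from first, 'h' from second => "ah"
  Position 4: 'd' from first, 'f' from second => "df"
Result: dgehdjahdf

dgehdjahdf


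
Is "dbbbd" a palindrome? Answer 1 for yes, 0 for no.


Input: dbbbd
Reversed: dbbbd
  Compare pos 0 ('d') with pos 4 ('d'): match
  Compare pos 1 ('b') with pos 3 ('b'): match
Result: palindrome

1
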